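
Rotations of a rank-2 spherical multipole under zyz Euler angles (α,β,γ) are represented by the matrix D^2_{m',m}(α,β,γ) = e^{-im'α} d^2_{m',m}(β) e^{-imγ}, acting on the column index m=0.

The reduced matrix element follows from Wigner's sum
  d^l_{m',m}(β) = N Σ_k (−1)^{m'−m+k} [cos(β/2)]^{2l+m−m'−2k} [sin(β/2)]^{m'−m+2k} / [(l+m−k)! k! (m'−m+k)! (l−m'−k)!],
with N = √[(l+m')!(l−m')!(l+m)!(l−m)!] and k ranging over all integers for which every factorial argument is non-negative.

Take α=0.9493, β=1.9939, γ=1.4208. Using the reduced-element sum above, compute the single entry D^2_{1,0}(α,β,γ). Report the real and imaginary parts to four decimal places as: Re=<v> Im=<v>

Re=0.2670 Im=-0.3728

D^2_{1,0}(0.9493,1.9939,1.4208) = e^{-i·1·0.9493}·d^2_{1,0}(1.9939)·e^{-i·0·1.4208}. Compute d first:
c=cos(1.9939/2)=0.542866, s=sin(1.9939/2)=0.839819; N=√[6·1·2·2]=4.898979
k: max(0,(0)−(1))=0 … min(2+(0),2−(1))=1
  k=0: (−1)^1·4.8990/(2)·0.5429^3·0.8398^1 = -0.329109
  k=1: (−1)^2·4.8990/(2)·0.5429^1·0.8398^3 = +0.787636
d^2_{1,0}(1.9939) = -0.329109 +0.787636 = +0.458527
Phases: e^{-i·(1)·0.9493}=+0.582252-0.813008i, e^{-i·(0)·1.4208}=+1.000000+0.000000i ⇒ D=+0.266979-0.372786i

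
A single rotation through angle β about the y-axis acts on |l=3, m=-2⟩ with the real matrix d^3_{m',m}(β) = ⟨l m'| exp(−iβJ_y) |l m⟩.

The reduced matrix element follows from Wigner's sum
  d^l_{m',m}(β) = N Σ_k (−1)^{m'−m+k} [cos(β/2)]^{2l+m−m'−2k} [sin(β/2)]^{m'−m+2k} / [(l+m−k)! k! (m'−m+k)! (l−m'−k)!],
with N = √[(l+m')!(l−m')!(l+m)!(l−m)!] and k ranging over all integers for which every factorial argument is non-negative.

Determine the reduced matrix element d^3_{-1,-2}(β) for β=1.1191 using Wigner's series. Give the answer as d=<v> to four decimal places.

d^3_{-1,-2}(β=1.1191) via Wigner's sum:
With c≡cos(β/2)=0.847494 and s≡sin(β/2)=0.530805, N=[2·24·1·120]^{1/2}=75.894664
k∈{0,1} keeps every argument non-negative
  k=0: (−1)^1·75.8947/(24)·0.8475^5·0.5308^1 = -0.733868
  k=1: (−1)^2·75.8947/(12)·0.8475^3·0.5308^3 = +0.575764
d^3_{-1,-2}(1.1191) = -0.733868 +0.575764 = -0.158104

d=-0.1581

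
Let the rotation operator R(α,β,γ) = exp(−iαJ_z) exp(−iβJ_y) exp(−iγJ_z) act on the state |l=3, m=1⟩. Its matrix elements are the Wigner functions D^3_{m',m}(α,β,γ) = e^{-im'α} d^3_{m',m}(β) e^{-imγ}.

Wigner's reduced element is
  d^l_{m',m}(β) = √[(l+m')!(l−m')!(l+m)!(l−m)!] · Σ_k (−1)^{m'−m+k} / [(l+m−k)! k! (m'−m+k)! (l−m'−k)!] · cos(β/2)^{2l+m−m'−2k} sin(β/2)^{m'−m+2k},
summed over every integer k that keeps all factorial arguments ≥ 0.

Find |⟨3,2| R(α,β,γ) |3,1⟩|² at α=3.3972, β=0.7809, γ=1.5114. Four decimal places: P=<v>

P=0.2896

D^3_{2,1}(3.3972,0.7809,1.5114) = e^{-i·2·3.3972}·d^3_{2,1}(0.7809)·e^{-i·1·1.5114}. Compute d first:
c=cos(0.7809/2)=0.924738, s=sin(0.7809/2)=0.380605; N=√[120·1·24·2]=75.894664
Admissible k: 0..1 (factorial args all ≥0)
  k=0: (−1)^1·75.8947/(24)·0.9247^5·0.3806^1 = -0.813893
  k=1: (−1)^2·75.8947/(12)·0.9247^3·0.3806^3 = +0.275745
d^3_{2,1}(0.7809) = -0.813893 +0.275745 = -0.538148
|D^3_{2,1}|² = |d^3_{2,1}(β)|² = (-0.538148)² = 0.289603 (the z-rotation phases have unit modulus)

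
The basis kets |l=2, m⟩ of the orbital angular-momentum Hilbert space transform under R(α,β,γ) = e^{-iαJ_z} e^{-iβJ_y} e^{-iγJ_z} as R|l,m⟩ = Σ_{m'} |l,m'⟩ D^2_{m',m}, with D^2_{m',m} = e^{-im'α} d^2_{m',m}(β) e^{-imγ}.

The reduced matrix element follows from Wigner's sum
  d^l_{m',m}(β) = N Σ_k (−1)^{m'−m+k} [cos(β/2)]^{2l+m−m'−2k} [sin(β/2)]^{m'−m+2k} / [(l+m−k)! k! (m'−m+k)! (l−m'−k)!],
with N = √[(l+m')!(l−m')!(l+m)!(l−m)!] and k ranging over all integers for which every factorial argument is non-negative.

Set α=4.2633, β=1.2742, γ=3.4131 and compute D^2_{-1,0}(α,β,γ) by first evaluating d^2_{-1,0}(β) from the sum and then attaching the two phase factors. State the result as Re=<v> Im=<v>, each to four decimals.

Re=-0.1486 Im=-0.3084

First d^2_{-1,0}(β=1.2742), then the phase factors e^{-i(-1)α} and e^{-i(0)γ}:
c=cos(1.2742/2)=0.803824, s=sin(1.2742/2)=0.594867; N=√[1·6·2·2]=4.898979
Admissible k: 1..2 (factorial args all ≥0)
  k=1: (−1)^0·4.8990/(2)·0.8038^3·0.5949^1 = +0.756796
  k=2: (−1)^1·4.8990/(2)·0.8038^1·0.5949^3 = -0.414473
d^2_{-1,0}(1.2742) = +0.756796 -0.414473 = +0.342323
D = (-0.434145-0.900843i)·(+0.342323)·(+1.000000+0.000000i) = -0.148618-0.308379i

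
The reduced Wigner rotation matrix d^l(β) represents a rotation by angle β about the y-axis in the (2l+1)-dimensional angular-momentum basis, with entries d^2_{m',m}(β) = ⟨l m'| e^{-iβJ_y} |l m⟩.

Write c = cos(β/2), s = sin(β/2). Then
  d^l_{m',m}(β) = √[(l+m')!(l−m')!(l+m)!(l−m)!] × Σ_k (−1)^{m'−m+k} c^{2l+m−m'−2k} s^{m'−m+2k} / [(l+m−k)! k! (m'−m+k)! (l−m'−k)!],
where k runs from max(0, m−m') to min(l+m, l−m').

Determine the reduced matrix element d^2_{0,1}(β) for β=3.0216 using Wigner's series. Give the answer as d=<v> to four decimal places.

d^2_{0,1}(β=3.0216) via Wigner's sum:
With c≡cos(β/2)=0.059960 and s≡sin(β/2)=0.998201, N=[2·2·6·1]^{1/2}=4.898979
k: max(0,(1)−(0))=1 … min(2+(1),2−(0))=2
  k=1: (−1)^0·4.8990/(2)·0.0600^3·0.9982^1 = +0.000527
  k=2: (−1)^1·4.8990/(2)·0.0600^1·0.9982^3 = -0.146081
d^2_{0,1}(3.0216) = +0.000527 -0.146081 = -0.145554

d=-0.1456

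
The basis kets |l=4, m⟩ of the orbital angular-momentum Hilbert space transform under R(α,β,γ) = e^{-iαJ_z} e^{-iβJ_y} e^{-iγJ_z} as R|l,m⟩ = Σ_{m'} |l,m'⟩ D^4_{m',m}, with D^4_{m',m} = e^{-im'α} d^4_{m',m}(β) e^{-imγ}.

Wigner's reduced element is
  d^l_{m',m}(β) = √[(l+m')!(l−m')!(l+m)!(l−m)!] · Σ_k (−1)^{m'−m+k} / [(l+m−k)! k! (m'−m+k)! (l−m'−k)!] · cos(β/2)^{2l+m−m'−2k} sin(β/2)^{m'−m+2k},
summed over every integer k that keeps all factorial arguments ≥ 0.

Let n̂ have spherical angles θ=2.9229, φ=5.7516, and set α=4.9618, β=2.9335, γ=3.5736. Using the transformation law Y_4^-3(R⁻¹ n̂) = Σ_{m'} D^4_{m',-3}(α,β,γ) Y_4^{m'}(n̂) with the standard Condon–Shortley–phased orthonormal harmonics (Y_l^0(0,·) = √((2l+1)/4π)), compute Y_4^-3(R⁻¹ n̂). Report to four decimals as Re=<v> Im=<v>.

Need the full column D^4_{m',-3} for m'=−4..4 at α=4.9618, β=2.9335, γ=3.5736.
cos(β/2)=0.103859, sin(β/2)=0.994592
d^4_{-4,-3}: single k=1 term ⇒ +0.000000;  D = +0.000000-0.000000i
d^4_{-3,-3}: k∈[0..1] ⇒ +0.000000 -0.000009 = -0.000009;  D = -0.000008-0.000004i
d^4_{-2,-3}: k∈[0..1] ⇒ -0.000000 +0.000133 = +0.000133;  D = -0.000030+0.000130i
d^4_{-1,-3}: k∈[0..1] ⇒ +0.000010 -0.001506 = -0.001496;  D = +0.001496-0.000038i
d^4_{0,-3}: k∈[0..1] ⇒ -0.000141 +0.012901 = +0.012760;  D = -0.003462-0.012281i
d^4_{1,-3}: k∈[0..1] ⇒ +0.001506 -0.082875 = -0.081369;  D = -0.070444+0.040726i
d^4_{2,-3}: k∈[0..1] ⇒ -0.012239 +0.374129 = +0.361891;  D = +0.252858+0.258897i
d^4_{3,-3}: k∈[0..1] ⇒ +0.073089 -0.957547 = -0.884457;  D = +0.460626-0.755042i
d^4_{4,-3}: single k=0 term ⇒ -0.282815;  D = +0.270319+0.083139i
Y_4^{m'}(θ=2.9229,φ=5.7516) and Σ D·Y over m':
  (+0.0000-0.0000i)·(-0.0005+0.0008i)  (-0.0000-0.0000i)·(+0.0003-0.0125i)  (-0.0000+0.0001i)·(+0.0434+0.0780i)  (+0.0015-0.0000i)·(-0.3170-0.1864i)  (-0.0035-0.0123i)·(+0.6553+0.0000i)  (-0.0704+0.0407i)·(+0.3170-0.1864i)  (+0.2529+0.2589i)·(+0.0434-0.0780i)  (+0.4606-0.7550i)·(-0.0003-0.0125i)  (+0.2703+0.0831i)·(-0.0005-0.0008i)
Y_4^-3(R⁻¹ n̂) = +0.004048+0.003450i

Re=0.0040 Im=0.0034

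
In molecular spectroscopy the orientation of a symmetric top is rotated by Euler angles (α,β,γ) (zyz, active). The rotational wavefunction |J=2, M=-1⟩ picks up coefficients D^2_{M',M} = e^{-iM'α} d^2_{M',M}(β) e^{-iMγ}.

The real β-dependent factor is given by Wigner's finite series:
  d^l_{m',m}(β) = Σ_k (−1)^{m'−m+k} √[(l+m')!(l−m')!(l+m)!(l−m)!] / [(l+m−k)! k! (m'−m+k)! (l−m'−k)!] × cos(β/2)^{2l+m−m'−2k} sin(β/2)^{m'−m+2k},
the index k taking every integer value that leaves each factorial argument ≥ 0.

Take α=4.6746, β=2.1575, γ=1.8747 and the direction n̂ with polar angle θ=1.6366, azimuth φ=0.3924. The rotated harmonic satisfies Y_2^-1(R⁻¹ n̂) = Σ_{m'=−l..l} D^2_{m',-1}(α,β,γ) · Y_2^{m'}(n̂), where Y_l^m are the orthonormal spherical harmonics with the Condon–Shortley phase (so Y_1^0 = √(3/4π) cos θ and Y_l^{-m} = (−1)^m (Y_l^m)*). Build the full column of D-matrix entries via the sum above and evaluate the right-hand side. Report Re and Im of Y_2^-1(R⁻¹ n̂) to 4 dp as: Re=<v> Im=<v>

Re=-0.1869 Im=-0.1302

Need the full column D^2_{m',-1} for m'=−2..2 at α=4.6746, β=2.1575, γ=1.8747.
cos(β/2)=0.472430, sin(β/2)=0.881368
d^2_{-2,-1}: single k=1 term ⇒ +0.185866;  D = +0.042070-0.181043i
d^2_{-1,-1}: k∈[0..1] ⇒ +0.049814 -0.520130 = -0.470316;  D = -0.453760-0.123686i
d^2_{0,-1}: k∈[0..1] ⇒ -0.227639 +0.792292 = +0.564653;  D = -0.168971+0.538778i
d^2_{1,-1}: k∈[0..1] ⇒ +0.520130 -0.603433 = -0.083303;  D = +0.078488+0.027914i
d^2_{2,-1}: single k=0 term ⇒ -0.646904;  D = -0.239638+0.600881i
Y_2^{m'}(θ=1.6366,φ=0.3924) and Σ D·Y over m':
  (+0.0421-0.1810i)·(+0.2721-0.2718i)  (-0.4538-0.1237i)·(-0.0468+0.0194i)  (-0.1690+0.5388i)·(-0.3113+0.0000i)  (+0.0785+0.0279i)·(+0.0468+0.0194i)  (-0.2396+0.6009i)·(+0.2721+0.2718i)
Y_2^-1(R⁻¹ n̂) = -0.186897-0.130216i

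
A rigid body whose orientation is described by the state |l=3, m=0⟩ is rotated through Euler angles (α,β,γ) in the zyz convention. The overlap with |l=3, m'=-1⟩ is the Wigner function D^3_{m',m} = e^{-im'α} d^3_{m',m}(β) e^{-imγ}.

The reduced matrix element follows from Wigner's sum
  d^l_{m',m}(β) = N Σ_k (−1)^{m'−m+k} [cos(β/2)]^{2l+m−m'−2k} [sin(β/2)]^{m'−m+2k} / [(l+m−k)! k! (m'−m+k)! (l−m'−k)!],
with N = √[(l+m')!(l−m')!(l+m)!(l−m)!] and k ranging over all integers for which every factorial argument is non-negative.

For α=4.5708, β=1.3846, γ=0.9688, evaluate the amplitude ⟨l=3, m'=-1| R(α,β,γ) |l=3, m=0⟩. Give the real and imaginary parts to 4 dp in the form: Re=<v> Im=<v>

Re=0.0498 Im=0.3491

D^3_{-1,0}(4.5708,1.3846,0.9688) = e^{-i·-1·4.5708}·d^3_{-1,0}(1.3846)·e^{-i·0·0.9688}. Compute d first:
Half-angle: c=0.769780, s=0.638309. N=√(2·24·6·6)=41.569219
k: max(0,(0)−(-1))=1 … min(3+(0),3−(-1))=3
  k=1: (−1)^0·41.5692/(12)·0.7698^5·0.6383^1 = +0.597661
  k=2: (−1)^1·41.5692/(4)·0.7698^3·0.6383^3 = -1.232836
  k=3: (−1)^2·41.5692/(12)·0.7698^1·0.6383^5 = +0.282562
d^3_{-1,0}(1.3846) = +0.597661 -1.232836 +0.282562 = -0.352613
D = (-0.141116-0.989993i)·(-0.352613)·(+1.000000+0.000000i) = +0.049760+0.349085i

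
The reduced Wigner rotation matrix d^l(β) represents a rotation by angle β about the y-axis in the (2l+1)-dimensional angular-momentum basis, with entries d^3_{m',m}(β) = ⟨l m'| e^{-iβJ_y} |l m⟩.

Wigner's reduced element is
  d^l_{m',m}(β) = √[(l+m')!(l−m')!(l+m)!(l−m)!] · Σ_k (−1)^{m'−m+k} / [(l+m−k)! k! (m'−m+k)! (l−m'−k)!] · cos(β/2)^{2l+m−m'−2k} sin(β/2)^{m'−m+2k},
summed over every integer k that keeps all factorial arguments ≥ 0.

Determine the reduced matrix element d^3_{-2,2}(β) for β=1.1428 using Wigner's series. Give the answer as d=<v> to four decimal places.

d=0.2776

d^3_{-2,2}(β=1.1428) via Wigner's sum:
Half-angle: c=0.841145, s=0.540810. N=√(1·120·120·1)=120.000000
k∈{4,5} keeps every argument non-negative
  k=4: (−1)^0·120.0000/(24)·0.8411^2·0.5408^4 = +0.302615
  k=5: (−1)^1·120.0000/(120)·0.8411^0·0.5408^6 = -0.025019
d^3_{-2,2}(1.1428) = +0.302615 -0.025019 = +0.277596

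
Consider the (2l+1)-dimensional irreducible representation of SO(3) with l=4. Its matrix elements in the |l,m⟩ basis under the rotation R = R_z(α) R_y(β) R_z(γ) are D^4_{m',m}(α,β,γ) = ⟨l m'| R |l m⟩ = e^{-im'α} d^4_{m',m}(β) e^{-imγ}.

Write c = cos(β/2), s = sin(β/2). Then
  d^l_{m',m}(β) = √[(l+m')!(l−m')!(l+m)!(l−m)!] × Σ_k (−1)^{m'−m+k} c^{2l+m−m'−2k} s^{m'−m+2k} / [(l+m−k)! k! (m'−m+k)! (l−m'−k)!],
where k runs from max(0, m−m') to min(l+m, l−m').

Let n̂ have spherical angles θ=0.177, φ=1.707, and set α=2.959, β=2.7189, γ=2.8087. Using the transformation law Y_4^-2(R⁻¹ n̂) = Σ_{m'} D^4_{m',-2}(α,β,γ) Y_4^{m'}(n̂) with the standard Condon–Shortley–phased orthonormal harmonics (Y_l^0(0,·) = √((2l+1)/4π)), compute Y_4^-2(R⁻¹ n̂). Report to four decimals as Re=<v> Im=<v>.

Re=0.0677 Im=-0.3349

Need the full column D^4_{m',-2} for m'=−4..4 at α=2.959, β=2.7189, γ=2.8087.
cos(β/2)=0.209776, sin(β/2)=0.977749
d^4_{-4,-2}: single k=2 term ⇒ +0.000431;  D = +0.000075-0.000425i
d^4_{-3,-2}: k∈[1..2] ⇒ +0.000065 -0.004262 = -0.004197;  D = +0.001468-0.003932i
d^4_{-2,-2}: k∈[0..2] ⇒ +0.000004 -0.000978 +0.026548 = +0.025574;  D = +0.013145-0.021937i
d^4_{-1,-2}: k∈[0..2] ⇒ -0.000074 +0.008055 -0.116660 = -0.108679;  D = +0.071859-0.081532i
d^4_{0,-2}: k∈[0..2] ⇒ +0.000773 -0.044774 +0.364754 = +0.320753;  D = +0.252250-0.198122i
d^4_{1,-2}: k∈[0..2] ⇒ -0.005370 +0.174990 -0.760301 = -0.590681;  D = +0.523058-0.274436i
d^4_{2,-2}: k∈[0..2] ⇒ +0.026548 -0.461381 +0.835257 = +0.400424;  D = +0.382469-0.118563i
d^4_{3,-2}: k∈[0..1] ⇒ -0.092596 +0.670523 = +0.577927;  D = -0.573907+0.068041i
d^4_{4,-2}: single k=0 term ⇒ +0.203450;  D = +0.203026+0.013131i
Y_4^{m'}(θ=0.177,φ=1.707) and Σ D·Y over m':
  (+0.0001-0.0004i)·(+0.0004-0.0002i)  (+0.0015-0.0039i)·(+0.0027+0.0062i)  (+0.0131-0.0219i)·(-0.0578+0.0161i)  (+0.0719-0.0815i)·(-0.0421-0.3073i)  (+0.2523-0.1981i)·(+0.7187+0.0000i)  (+0.5231-0.2744i)·(+0.0421-0.3073i)  (+0.3825-0.1186i)·(-0.0578-0.0161i)  (-0.5739+0.0680i)·(-0.0027+0.0062i)  (+0.2030+0.0131i)·(+0.0004+0.0002i)
Y_4^-2(R⁻¹ n̂) = +0.067688-0.334859i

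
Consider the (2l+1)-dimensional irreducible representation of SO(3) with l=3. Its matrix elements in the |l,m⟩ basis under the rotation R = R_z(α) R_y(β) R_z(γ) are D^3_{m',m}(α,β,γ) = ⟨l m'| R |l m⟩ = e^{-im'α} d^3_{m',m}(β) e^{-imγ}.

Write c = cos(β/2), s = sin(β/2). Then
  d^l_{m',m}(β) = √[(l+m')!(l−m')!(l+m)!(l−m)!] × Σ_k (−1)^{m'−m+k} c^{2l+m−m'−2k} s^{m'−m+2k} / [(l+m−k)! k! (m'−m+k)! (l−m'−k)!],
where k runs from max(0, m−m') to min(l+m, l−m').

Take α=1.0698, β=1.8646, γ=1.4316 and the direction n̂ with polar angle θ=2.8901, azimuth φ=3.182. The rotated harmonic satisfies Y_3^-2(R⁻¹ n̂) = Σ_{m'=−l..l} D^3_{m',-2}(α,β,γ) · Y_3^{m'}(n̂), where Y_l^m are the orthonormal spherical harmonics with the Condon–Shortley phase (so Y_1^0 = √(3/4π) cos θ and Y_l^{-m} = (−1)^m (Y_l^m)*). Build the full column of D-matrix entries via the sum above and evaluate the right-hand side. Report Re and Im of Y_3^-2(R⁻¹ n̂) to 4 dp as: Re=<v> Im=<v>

Re=-0.1188 Im=0.1029

Need the full column D^3_{m',-2} for m'=−3..3 at α=1.0698, β=1.8646, γ=1.4316.
cos(β/2)=0.595989, sin(β/2)=0.802993
d^3_{-3,-2}: single k=1 term ⇒ +0.147903;  D = +0.144636-0.030917i
d^3_{-2,-2}: k∈[0..1] ⇒ +0.044815 -0.406767 = -0.361951;  D = -0.103643+0.346795i
d^3_{-1,-2}: k∈[0..1] ⇒ -0.190942 +0.693233 = +0.502291;  D = -0.353032-0.357301i
d^3_{0,-2}: k∈[0..1] ⇒ +0.445591 -0.808879 = -0.363288;  D = +0.349301-0.099835i
d^3_{1,-2}: k∈[0..1] ⇒ -0.693233 +0.629211 = -0.064022;  D = +0.014134-0.062442i
d^3_{2,-2}: k∈[0..1] ⇒ +0.738402 -0.268083 = +0.470318;  D = +0.352469+0.311392i
d^3_{3,-2}: single k=0 term ⇒ -0.487385;  D = -0.458468+0.165382i
Y_3^{m'}(θ=2.8901,φ=3.182) and Σ D·Y over m':
  (+0.1446-0.0309i)·(-0.0064+0.0008i)  (-0.1036+0.3468i)·(-0.0611+0.0049i)  (-0.3530-0.3573i)·(-0.2965+0.0120i)  (+0.3493-0.0998i)·(-0.6110+0.0000i)  (+0.0141-0.0624i)·(+0.2965+0.0120i)  (+0.3525+0.3114i)·(-0.0611-0.0049i)  (-0.4585+0.1654i)·(+0.0064+0.0008i)
Y_3^-2(R⁻¹ n̂) = -0.118825+0.102912i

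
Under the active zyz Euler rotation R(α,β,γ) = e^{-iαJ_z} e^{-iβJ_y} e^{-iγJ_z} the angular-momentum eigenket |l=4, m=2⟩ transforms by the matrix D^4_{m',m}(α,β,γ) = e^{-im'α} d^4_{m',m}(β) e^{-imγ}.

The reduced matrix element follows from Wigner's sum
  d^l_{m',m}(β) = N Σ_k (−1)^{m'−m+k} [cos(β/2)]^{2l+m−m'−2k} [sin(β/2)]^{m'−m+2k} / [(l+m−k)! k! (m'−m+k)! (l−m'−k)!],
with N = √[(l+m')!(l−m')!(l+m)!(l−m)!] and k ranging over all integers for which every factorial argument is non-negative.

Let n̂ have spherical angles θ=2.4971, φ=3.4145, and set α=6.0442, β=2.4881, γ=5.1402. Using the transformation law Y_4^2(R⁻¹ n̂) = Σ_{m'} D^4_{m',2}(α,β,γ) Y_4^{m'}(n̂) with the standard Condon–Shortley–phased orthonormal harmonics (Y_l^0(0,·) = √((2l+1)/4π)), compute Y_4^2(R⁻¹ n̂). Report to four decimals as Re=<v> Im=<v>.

Re=0.0076 Im=-0.0900

Need the full column D^4_{m',2} for m'=−4..4 at α=6.0442, β=2.4881, γ=5.1402.
cos(β/2)=0.320963, sin(β/2)=0.947092
d^4_{-4,2}: single k=6 term ⇒ +0.393407;  D = +0.093807+0.382059i
d^4_{-3,2}: k∈[5..6] ⇒ +0.282821 -0.820849 = -0.538029;  D = -0.000959-0.538028i
d^4_{-2,2}: k∈[4..6] ⇒ +0.128080 -0.892162 +0.647345 = -0.116737;  D = +0.027432-0.113468i
d^4_{-1,2}: k∈[3..5] ⇒ +0.040923 -0.534481 +0.930755 = +0.437198;  D = -0.200409+0.388559i
d^4_{0,2}: k∈[2..4] ⇒ +0.009303 -0.216013 +0.705316 = +0.498607;  D = -0.326961+0.376438i
d^4_{1,2}: k∈[1..3] ⇒ +0.001410 -0.061384 +0.356321 = +0.296346;  D = -0.241767+0.171375i
d^4_{2,2}: k∈[0..2] ⇒ +0.000113 -0.011768 +0.128080 = +0.116424;  D = -0.108220+0.042930i
d^4_{3,2}: k∈[0..1] ⇒ -0.001243 +0.032482 = +0.031238;  D = -0.030938+0.004318i
d^4_{4,2}: single k=0 term ⇒ +0.005189;  D = -0.005163-0.000520i
Y_4^{m'}(θ=2.4971,φ=3.4145) and Σ D·Y over m':
  (+0.0938+0.3821i)·(+0.0266-0.0512i)  (-0.0010-0.5380i)·(+0.1482-0.1585i)  (+0.0274-0.1135i)·(+0.3585-0.2177i)  (-0.2004+0.3886i)·(+0.3224-0.0902i)  (-0.3270+0.3764i)·(-0.1987+0.0000i)  (-0.2418+0.1714i)·(-0.3224-0.0902i)  (-0.1082+0.0429i)·(+0.3585+0.2177i)  (-0.0309+0.0043i)·(-0.1482-0.1585i)  (-0.0052-0.0005i)·(+0.0266+0.0512i)
Y_4^2(R⁻¹ n̂) = +0.007606-0.089957i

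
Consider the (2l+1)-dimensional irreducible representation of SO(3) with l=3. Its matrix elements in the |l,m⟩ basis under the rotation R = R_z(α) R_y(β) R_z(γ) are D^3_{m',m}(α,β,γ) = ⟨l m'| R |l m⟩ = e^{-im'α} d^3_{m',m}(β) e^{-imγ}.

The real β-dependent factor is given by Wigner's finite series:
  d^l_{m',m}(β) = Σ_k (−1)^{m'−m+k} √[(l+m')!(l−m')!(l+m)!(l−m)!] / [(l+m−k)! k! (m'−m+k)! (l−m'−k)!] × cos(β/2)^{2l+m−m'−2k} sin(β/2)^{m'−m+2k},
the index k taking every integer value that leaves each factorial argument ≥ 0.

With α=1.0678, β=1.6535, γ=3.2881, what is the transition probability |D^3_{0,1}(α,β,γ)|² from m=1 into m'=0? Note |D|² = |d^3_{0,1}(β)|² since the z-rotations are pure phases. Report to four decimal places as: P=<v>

Split into d^3_{0,1}(β=1.6535) × two z-phases.
c=cos(1.6535/2)=0.677270, s=sin(1.6535/2)=0.735734; N=√[6·6·24·2]=41.569219
The bounds max(0,m−m')=1 and min(l+m,l−m')=3 give 3 terms
  k=1: (−1)^0·41.5692/(12)·0.6773^5·0.7357^1 = +0.363180
  k=2: (−1)^1·41.5692/(4)·0.6773^3·0.7357^3 = -1.285763
  k=3: (−1)^2·41.5692/(12)·0.6773^1·0.7357^5 = +0.505775
d^3_{0,1}(1.6535) = +0.363180 -1.285763 +0.505775 = -0.416808
|D^3_{0,1}|² = |d^3_{0,1}(β)|² = (-0.416808)² = 0.173729 (the z-rotation phases have unit modulus)

P=0.1737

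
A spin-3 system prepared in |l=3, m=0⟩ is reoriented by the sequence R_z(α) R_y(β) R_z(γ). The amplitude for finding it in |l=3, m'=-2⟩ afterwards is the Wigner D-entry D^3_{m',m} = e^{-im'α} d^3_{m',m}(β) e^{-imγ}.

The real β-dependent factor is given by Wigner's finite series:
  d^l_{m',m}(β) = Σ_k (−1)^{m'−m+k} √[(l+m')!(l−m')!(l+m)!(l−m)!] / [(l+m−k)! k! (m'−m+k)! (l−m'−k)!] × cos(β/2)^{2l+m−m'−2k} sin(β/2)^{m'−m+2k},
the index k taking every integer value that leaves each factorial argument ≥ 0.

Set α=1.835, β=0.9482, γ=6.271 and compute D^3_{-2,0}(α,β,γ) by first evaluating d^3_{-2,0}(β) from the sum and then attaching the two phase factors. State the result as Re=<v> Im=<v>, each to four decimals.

Re=-0.4551 Im=-0.2657

First d^3_{-2,0}(β=0.9482), then the phase factors e^{-i(-2)α} and e^{-i(0)γ}:
c=cos(0.9482/2)=0.889704, s=sin(0.9482/2)=0.456538; N=√[1·120·6·6]=65.726707
The bounds max(0,m−m')=2 and min(l+m,l−m')=3 give 2 terms
  k=2: (−1)^0·65.7267/(12)·0.8897^4·0.4565^2 = +0.715313
  k=3: (−1)^1·65.7267/(12)·0.8897^2·0.4565^4 = -0.188347
d^3_{-2,0}(0.9482) = +0.715313 -0.188347 = +0.526966
D = (-0.863611-0.504159i)·(+0.526966)·(+1.000000+0.000000i) = -0.455094-0.265675i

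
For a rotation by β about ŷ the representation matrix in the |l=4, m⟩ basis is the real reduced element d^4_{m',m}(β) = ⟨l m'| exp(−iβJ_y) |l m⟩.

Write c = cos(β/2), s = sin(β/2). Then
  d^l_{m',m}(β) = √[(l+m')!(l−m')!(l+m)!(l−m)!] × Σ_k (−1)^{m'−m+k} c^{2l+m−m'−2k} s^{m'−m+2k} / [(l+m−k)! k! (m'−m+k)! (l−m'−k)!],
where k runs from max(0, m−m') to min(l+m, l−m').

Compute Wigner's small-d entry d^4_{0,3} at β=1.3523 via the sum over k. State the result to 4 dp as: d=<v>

d^4_{0,3}(β=1.3523) via Wigner's sum:
c=cos(1.3523/2)=0.779988, s=sin(1.3523/2)=0.625795; N=√[24·24·5040·1]=1703.830978
Admissible k: 3..4 (factorial args all ≥0)
  k=3: (−1)^0·1703.8310/(144)·0.7800^5·0.6258^3 = +0.837141
  k=4: (−1)^1·1703.8310/(144)·0.7800^3·0.6258^5 = -0.538874
d^4_{0,3}(1.3523) = +0.837141 -0.538874 = +0.298268

d=0.2983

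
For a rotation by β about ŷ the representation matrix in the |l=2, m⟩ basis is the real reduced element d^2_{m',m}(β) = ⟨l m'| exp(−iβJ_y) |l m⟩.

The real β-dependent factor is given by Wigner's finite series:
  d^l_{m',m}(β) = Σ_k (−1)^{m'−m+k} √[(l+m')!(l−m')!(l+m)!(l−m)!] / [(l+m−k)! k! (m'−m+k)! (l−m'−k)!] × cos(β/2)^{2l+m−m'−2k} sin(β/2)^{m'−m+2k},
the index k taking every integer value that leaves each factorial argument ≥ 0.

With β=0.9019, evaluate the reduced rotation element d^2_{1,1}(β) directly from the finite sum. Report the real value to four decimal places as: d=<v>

d=0.1946

d^2_{1,1}(β=0.9019) via Wigner's sum:
c=cos(0.9019/2)=0.900033, s=sin(0.9019/2)=0.435821; N=√[6·1·6·1]=6.000000
k∈{0,1} keeps every argument non-negative
  k=0: (−1)^0·6.0000/(6)·0.9000^4·0.4358^0 = +0.656198
  k=1: (−1)^1·6.0000/(2)·0.9000^2·0.4358^2 = -0.461588
d^2_{1,1}(0.9019) = +0.656198 -0.461588 = +0.194610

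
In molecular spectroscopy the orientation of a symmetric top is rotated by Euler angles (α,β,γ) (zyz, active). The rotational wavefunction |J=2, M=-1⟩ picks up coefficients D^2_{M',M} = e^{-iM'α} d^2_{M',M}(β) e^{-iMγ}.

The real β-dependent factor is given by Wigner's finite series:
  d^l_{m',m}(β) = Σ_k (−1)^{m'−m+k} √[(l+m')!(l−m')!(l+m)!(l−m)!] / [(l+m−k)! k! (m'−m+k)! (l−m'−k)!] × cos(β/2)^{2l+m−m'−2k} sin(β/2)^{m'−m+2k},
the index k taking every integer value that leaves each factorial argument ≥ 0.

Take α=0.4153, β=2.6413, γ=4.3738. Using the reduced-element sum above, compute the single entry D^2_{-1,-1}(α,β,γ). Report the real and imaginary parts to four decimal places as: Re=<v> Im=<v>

Split into d^2_{-1,-1}(β=2.6413) × two z-phases.
Half-angle: c=0.247546, s=0.968876. N=√(1·6·1·6)=6.000000
k∈{0,1} keeps every argument non-negative
  k=0: (−1)^0·6.0000/(6)·0.2475^4·0.9689^0 = +0.003755
  k=1: (−1)^1·6.0000/(2)·0.2475^2·0.9689^2 = -0.172571
d^2_{-1,-1}(2.6413) = +0.003755 -0.172571 = -0.168816
Attach z-rotation phases: D = e^{-i(-1)(0.4153)}·(-0.168816)·e^{-i(-1)(4.3738)} = -0.012937+0.168320i

Re=-0.0129 Im=0.1683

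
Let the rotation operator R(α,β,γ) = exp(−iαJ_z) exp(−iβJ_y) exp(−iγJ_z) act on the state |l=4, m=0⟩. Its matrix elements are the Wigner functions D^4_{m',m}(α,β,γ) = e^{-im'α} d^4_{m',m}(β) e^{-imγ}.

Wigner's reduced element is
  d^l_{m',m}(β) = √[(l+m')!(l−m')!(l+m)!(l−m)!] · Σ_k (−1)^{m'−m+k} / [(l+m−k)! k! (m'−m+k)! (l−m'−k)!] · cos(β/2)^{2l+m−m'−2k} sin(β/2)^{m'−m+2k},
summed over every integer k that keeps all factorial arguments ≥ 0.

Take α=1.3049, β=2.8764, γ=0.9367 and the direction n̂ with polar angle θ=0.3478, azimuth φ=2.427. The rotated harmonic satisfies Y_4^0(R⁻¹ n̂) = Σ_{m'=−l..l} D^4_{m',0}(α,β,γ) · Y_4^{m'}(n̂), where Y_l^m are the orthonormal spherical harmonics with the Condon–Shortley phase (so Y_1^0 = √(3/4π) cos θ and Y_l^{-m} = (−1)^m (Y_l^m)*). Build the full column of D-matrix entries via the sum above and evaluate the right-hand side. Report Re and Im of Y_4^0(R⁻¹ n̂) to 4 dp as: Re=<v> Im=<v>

Need the full column D^4_{m',0} for m'=−4..4 at α=1.3049, β=2.8764, γ=0.9367.
cos(β/2)=0.132208, sin(β/2)=0.991222
d^4_{-4,0}: single k=4 term ⇒ +0.002468;  D = +0.001199-0.002157i
d^4_{-3,0}: k∈[3..4] ⇒ +0.000465 -0.026163 = -0.025698;  D = +0.018393+0.017946i
d^4_{-2,0}: k∈[2..4] ⇒ +0.000050 -0.007461 +0.157276 = +0.149865;  D = -0.129168+0.075993i
d^4_{-1,0}: k∈[1..4] ⇒ +0.000003 -0.001056 +0.059333 -0.555865 = -0.497585;  D = -0.130752-0.480098i
d^4_{0,0}: k∈[0..4] ⇒ +0.000000 -0.000084 +0.010617 -0.265254 +0.931896 = +0.677176;  D = +0.677176+0.000000i
d^4_{1,0}: k∈[0..3] ⇒ -0.000003 +0.001056 -0.059333 +0.555865 = +0.497585;  D = +0.130752-0.480098i
d^4_{2,0}: k∈[0..2] ⇒ +0.000050 -0.007461 +0.157276 = +0.149865;  D = -0.129168-0.075993i
d^4_{3,0}: k∈[0..1] ⇒ -0.000465 +0.026163 = +0.025698;  D = -0.018393+0.017946i
d^4_{4,0}: single k=0 term ⇒ +0.002468;  D = +0.001199+0.002157i
Y_4^{m'}(θ=0.3478,φ=2.427) and Σ D·Y over m':
  (+0.0012-0.0022i)·(-0.0057+0.0017i)  (+0.0184+0.0179i)·(+0.0253-0.0391i)  (-0.1292+0.0760i)·(+0.0284+0.1995i)  (-0.1308-0.4801i)·(-0.3649-0.3166i)  (+0.6772+0.0000i)·(+0.4047+0.0000i)  (+0.1308-0.4801i)·(+0.3649-0.3166i)  (-0.1292-0.0760i)·(+0.0284-0.1995i)  (-0.0184+0.0179i)·(-0.0253-0.0391i)  (+0.0012+0.0022i)·(-0.0057-0.0017i)
Y_4^0(R⁻¹ n̂) = +0.030159+0.000000i

Re=0.0302 Im=0.0000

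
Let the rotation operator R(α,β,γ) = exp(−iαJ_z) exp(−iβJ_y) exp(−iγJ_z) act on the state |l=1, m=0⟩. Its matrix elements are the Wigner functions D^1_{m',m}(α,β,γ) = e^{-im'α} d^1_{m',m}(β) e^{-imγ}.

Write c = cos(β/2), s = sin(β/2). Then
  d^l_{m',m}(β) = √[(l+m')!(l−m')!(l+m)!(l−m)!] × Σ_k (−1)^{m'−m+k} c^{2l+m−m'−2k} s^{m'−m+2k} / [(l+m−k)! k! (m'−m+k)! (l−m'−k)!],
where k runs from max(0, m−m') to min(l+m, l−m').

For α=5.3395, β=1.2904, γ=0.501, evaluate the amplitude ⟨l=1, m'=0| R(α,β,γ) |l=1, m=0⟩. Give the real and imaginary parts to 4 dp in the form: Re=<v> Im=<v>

First d^1_{0,0}(β=1.2904), then the phase factors e^{-i(0)α} and e^{-i(0)γ}:
c=cos(1.2904/2)=0.798980, s=sin(1.2904/2)=0.601358; N=√[1·1·1·1]=1.000000
The bounds max(0,m−m')=0 and min(l+m,l−m')=1 give 2 terms
  k=0: (−1)^0·1.0000/(1)·0.7990^2·0.6014^0 = +0.638368
  k=1: (−1)^1·1.0000/(1)·0.7990^0·0.6014^2 = -0.361632
d^1_{0,0}(1.2904) = +0.638368 -0.361632 = +0.276737
D = (+1.000000+0.000000i)·(+0.276737)·(+1.000000+0.000000i) = +0.276737+0.000000i

Re=0.2767 Im=0.0000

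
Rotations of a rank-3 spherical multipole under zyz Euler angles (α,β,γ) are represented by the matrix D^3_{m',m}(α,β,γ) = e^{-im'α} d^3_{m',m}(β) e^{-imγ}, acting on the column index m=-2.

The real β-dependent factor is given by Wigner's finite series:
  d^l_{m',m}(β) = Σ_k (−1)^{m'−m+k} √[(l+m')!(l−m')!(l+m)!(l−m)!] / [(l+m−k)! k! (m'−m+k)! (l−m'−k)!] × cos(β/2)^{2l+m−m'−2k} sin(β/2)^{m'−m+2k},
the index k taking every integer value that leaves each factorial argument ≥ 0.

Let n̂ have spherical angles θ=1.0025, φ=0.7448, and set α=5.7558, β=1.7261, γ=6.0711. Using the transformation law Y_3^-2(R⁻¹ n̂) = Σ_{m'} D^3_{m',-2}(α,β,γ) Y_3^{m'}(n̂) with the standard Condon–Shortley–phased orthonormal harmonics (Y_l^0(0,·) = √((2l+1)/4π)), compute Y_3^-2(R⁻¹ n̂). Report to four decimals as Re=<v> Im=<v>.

Re=0.0137 Im=0.1604

Need the full column D^3_{m',-2} for m'=−3..3 at α=5.7558, β=1.7261, γ=6.0711.
cos(β/2)=0.650123, sin(β/2)=0.759829
d^3_{-3,-2}: single k=1 term ⇒ +0.216157;  D = -0.091195-0.195978i
d^3_{-2,-2}: k∈[0..1] ⇒ +0.075505 -0.515684 = -0.440180;  D = -0.040376+0.438324i
d^3_{-1,-2}: k∈[0..1] ⇒ -0.279057 +0.762367 = +0.483310;  D = +0.280521-0.393569i
d^3_{0,-2}: k∈[0..1] ⇒ +0.564904 -0.771641 = -0.206737;  D = -0.188416+0.085086i
d^3_{1,-2}: k∈[0..1] ⇒ -0.762367 +0.520685 = -0.241682;  D = -0.240396-0.024901i
d^3_{2,-2}: k∈[0..1] ⇒ +0.704408 -0.192440 = +0.511968;  D = +0.413504+0.301872i
d^3_{3,-2}: single k=0 term ⇒ -0.403321;  D = -0.161806-0.369440i
Y_3^{m'}(θ=1.0025,φ=0.7448) and Σ D·Y over m':
  (-0.0912-0.1960i)·(-0.1539-0.1968i)  (-0.0404+0.4383i)·(+0.0317-0.3894i)  (+0.2805-0.3936i)·(+0.0898-0.0828i)  (-0.1884+0.0851i)·(-0.3117+0.0000i)  (-0.2404-0.0249i)·(-0.0898-0.0828i)  (+0.4135+0.3019i)·(+0.0317+0.3894i)  (-0.1618-0.3694i)·(+0.1539-0.1968i)
Y_3^-2(R⁻¹ n̂) = +0.013686+0.160369i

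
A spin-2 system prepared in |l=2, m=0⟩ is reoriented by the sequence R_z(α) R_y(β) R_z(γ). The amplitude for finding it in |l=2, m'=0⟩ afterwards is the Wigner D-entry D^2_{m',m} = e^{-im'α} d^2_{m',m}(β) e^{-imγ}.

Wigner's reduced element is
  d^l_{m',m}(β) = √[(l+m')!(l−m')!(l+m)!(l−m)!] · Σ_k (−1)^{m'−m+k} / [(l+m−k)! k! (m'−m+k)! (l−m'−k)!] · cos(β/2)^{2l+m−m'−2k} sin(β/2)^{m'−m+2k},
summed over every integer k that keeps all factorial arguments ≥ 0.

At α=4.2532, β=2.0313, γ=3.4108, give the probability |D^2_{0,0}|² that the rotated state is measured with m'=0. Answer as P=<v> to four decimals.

P=0.0415

D^2_{0,0}(4.2532,2.0313,3.4108) = e^{-i·0·4.2532}·d^2_{0,0}(2.0313)·e^{-i·0·3.4108}. Compute d first:
With c≡cos(β/2)=0.527068 and s≡sin(β/2)=0.849823, N=[2·2·2·2]^{1/2}=4.000000
k: max(0,(0)−(0))=0 … min(2+(0),2−(0))=2
  k=0: (−1)^0·4.0000/(4)·0.5271^4·0.8498^0 = +0.077173
  k=1: (−1)^1·4.0000/(1)·0.5271^2·0.8498^2 = -0.802509
  k=2: (−1)^2·4.0000/(4)·0.5271^0·0.8498^4 = +0.521572
d^2_{0,0}(2.0313) = +0.077173 -0.802509 +0.521572 = -0.203764
|D^2_{0,0}|² = |d^2_{0,0}(β)|² = (-0.203764)² = 0.041520 (the z-rotation phases have unit modulus)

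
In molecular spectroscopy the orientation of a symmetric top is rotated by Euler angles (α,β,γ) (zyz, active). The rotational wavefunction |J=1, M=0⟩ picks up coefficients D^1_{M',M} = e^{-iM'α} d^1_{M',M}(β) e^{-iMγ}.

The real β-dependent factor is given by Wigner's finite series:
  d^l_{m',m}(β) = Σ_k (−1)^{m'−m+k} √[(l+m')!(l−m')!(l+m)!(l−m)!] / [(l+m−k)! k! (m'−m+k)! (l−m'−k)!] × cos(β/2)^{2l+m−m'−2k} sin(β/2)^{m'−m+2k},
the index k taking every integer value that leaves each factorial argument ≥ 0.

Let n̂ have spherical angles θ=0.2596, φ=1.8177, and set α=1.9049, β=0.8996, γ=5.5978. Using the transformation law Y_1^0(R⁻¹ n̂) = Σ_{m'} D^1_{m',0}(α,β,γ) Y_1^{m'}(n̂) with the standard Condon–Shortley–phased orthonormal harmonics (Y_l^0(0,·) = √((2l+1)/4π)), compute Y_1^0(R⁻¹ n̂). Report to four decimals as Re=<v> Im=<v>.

Re=0.3915 Im=0.0000

Need the full column D^1_{m',0} for m'=−1..1 at α=1.9049, β=0.8996, γ=5.5978.
cos(β/2)=0.900534, sin(β/2)=0.434785
d^1_{-1,0}: single k=1 term ⇒ +0.553720;  D = -0.181577+0.523102i
d^1_{0,0}: k∈[0..1] ⇒ +0.810962 -0.189038 = +0.621923;  D = +0.621923+0.000000i
d^1_{1,0}: single k=0 term ⇒ -0.553720;  D = +0.181577+0.523102i
Y_1^{m'}(θ=0.2596,φ=1.8177) and Σ D·Y over m':
  (-0.1816+0.5231i)·(-0.0217-0.0860i)  (+0.6219+0.0000i)·(+0.4722+0.0000i)  (+0.1816+0.5231i)·(+0.0217-0.0860i)
Y_1^0(R⁻¹ n̂) = +0.391533+0.000000i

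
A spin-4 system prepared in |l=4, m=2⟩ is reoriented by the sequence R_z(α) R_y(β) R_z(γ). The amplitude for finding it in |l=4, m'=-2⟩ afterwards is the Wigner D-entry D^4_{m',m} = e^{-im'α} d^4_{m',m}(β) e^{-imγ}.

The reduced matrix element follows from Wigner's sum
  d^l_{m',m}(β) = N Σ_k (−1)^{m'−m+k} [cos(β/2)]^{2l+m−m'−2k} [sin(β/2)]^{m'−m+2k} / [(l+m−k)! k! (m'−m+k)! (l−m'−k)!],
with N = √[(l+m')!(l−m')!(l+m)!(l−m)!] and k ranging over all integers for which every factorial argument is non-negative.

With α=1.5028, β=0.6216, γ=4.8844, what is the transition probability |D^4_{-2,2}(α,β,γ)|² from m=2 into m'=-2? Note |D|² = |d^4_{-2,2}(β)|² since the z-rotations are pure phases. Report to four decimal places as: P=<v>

Split into d^4_{-2,2}(β=0.6216) × two z-phases.
With c≡cos(β/2)=0.952089 and s≡sin(β/2)=0.305820, N=[2·720·720·2]^{1/2}=1440.000000
k: max(0,(2)−(-2))=4 … min(4+(2),4−(-2))=6
  k=4: (−1)^0·1440.0000/(96)·0.9521^4·0.3058^4 = +0.107812
  k=5: (−1)^1·1440.0000/(120)·0.9521^2·0.3058^6 = -0.008899
  k=6: (−1)^2·1440.0000/(1440)·0.9521^0·0.3058^8 = +0.000077
d^4_{-2,2}(0.6216) = +0.107812 -0.008899 +0.000077 = +0.098990
|D^4_{-2,2}|² = |d^4_{-2,2}(β)|² = (+0.098990)² = 0.009799 (the z-rotation phases have unit modulus)

P=0.0098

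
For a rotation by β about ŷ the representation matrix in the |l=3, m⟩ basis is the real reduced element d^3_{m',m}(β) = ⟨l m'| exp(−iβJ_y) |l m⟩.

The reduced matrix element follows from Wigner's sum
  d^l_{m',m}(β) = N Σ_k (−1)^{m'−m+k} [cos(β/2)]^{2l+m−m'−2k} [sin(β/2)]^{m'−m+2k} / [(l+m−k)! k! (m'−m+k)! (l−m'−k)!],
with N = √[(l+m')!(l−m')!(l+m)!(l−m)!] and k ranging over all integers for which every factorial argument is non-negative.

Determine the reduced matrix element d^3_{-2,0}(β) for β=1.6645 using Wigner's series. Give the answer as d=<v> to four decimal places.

d=-0.1270

d^3_{-2,0}(β=1.6645) via Wigner's sum:
Half-angle: c=0.673214, s=0.739448. N=√(1·120·6·6)=65.726707
k: max(0,(0)−(-2))=2 … min(3+(0),3−(-2))=3
  k=2: (−1)^0·65.7267/(12)·0.6732^4·0.7394^2 = +0.615159
  k=3: (−1)^1·65.7267/(12)·0.6732^2·0.7394^4 = -0.742159
d^3_{-2,0}(1.6645) = +0.615159 -0.742159 = -0.127000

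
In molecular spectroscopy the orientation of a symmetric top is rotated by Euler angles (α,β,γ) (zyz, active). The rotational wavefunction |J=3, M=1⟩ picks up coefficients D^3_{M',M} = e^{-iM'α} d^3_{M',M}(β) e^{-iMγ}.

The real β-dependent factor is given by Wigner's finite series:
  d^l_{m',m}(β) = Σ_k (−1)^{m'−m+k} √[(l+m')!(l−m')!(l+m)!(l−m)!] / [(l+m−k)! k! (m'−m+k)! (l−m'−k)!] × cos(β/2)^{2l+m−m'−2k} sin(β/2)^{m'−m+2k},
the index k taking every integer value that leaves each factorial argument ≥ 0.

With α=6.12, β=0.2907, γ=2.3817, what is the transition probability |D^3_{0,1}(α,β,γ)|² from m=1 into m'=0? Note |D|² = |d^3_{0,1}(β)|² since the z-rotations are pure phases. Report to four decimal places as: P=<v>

D^3_{0,1}(6.12,0.2907,2.3817) = e^{-i·0·6.12}·d^3_{0,1}(0.2907)·e^{-i·1·2.3817}. Compute d first:
Half-angle: c=0.989455, s=0.144839. N=√(6·6·24·2)=41.569219
Admissible k: 1..3 (factorial args all ≥0)
  k=1: (−1)^0·41.5692/(12)·0.9895^5·0.1448^1 = +0.475835
  k=2: (−1)^1·41.5692/(4)·0.9895^3·0.1448^3 = -0.030588
  k=3: (−1)^2·41.5692/(12)·0.9895^1·0.1448^5 = +0.000218
d^3_{0,1}(0.2907) = +0.475835 -0.030588 +0.000218 = +0.445465
|D^3_{0,1}|² = |d^3_{0,1}(β)|² = (+0.445465)² = 0.198439 (the z-rotation phases have unit modulus)

P=0.1984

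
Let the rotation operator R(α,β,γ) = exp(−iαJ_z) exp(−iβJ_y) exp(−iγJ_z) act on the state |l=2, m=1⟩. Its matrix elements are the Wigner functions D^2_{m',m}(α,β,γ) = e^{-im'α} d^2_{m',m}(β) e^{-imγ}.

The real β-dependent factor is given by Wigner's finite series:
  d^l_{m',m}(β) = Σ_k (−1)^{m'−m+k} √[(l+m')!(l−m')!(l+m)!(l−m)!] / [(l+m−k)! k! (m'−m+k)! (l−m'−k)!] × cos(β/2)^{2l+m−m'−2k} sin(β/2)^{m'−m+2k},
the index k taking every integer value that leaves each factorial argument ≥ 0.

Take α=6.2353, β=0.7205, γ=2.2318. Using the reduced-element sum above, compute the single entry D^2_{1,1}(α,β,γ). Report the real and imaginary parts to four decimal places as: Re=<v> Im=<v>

Re=-0.2534 Im=-0.3602

D^2_{1,1}(6.2353,0.7205,2.2318) = e^{-i·1·6.2353}·d^2_{1,1}(0.7205)·e^{-i·1·2.2318}. Compute d first:
c=cos(0.7205/2)=0.935809, s=sin(0.7205/2)=0.352508; N=√[6·1·6·1]=6.000000
The bounds max(0,m−m')=0 and min(l+m,l−m')=1 give 2 terms
  k=0: (−1)^0·6.0000/(6)·0.9358^4·0.3525^0 = +0.766917
  k=1: (−1)^1·6.0000/(2)·0.9358^2·0.3525^2 = -0.326463
d^2_{1,1}(0.7205) = +0.766917 -0.326463 = +0.440454
Attach z-rotation phases: D = e^{-i(1)(6.2353)}·(+0.440454)·e^{-i(1)(2.2318)} = -0.253446-0.360229i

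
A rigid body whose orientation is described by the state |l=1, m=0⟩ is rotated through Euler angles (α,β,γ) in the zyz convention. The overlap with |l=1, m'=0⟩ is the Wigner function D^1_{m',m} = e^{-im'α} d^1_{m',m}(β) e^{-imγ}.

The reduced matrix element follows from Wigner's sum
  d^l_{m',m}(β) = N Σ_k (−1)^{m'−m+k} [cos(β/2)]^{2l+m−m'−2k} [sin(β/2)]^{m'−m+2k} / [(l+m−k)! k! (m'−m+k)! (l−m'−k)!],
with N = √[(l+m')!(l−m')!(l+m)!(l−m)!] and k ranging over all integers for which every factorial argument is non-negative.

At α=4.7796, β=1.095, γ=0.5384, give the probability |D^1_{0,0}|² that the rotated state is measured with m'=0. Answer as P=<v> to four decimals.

P=0.2098

First d^1_{0,0}(β=1.095), then the phase factors e^{-i(0)α} and e^{-i(0)γ}:
With c≡cos(β/2)=0.853829 and s≡sin(β/2)=0.520554, N=[1·1·1·1]^{1/2}=1.000000
k: max(0,(0)−(0))=0 … min(1+(0),1−(0))=1
  k=0: (−1)^0·1.0000/(1)·0.8538^2·0.5206^0 = +0.729023
  k=1: (−1)^1·1.0000/(1)·0.8538^0·0.5206^2 = -0.270977
d^1_{0,0}(1.095) = +0.729023 -0.270977 = +0.458046
|D^1_{0,0}|² = |d^1_{0,0}(β)|² = (+0.458046)² = 0.209807 (the z-rotation phases have unit modulus)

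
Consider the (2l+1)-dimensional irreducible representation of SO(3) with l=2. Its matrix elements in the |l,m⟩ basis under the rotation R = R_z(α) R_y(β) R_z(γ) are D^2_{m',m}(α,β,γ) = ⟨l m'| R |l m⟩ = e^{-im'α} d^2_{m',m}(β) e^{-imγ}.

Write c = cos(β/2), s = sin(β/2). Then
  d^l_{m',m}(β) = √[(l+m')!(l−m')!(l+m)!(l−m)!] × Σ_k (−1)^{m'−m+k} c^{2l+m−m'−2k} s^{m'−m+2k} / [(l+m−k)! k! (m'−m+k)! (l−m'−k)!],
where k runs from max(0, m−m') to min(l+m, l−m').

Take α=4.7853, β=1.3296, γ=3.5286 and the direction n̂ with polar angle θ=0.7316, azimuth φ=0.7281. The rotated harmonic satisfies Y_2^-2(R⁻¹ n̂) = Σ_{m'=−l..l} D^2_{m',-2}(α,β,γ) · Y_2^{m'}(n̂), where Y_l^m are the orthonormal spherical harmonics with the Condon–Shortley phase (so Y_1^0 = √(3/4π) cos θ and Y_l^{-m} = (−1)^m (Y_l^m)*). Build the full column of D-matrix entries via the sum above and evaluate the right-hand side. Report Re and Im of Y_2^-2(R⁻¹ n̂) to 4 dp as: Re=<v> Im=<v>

Need the full column D^2_{m',-2} for m'=−2..2 at α=4.7853, β=1.3296, γ=3.5286.
cos(β/2)=0.787040, sin(β/2)=0.616902
d^2_{-2,-2}: single k=0 term ⇒ +0.383696;  D = -0.232501-0.305231i
d^2_{-1,-2}: single k=0 term ⇒ -0.601501;  D = -0.450674+0.398368i
d^2_{0,-2}: single k=0 term ⇒ +0.577433;  D = +0.412928+0.403632i
d^2_{1,-2}: single k=0 term ⇒ -0.369551;  D = +0.238383-0.282386i
d^2_{2,-2}: single k=0 term ⇒ +0.144832;  D = -0.117182-0.085115i
Y_2^{m'}(θ=0.7316,φ=0.7281) and Σ D·Y over m':
  (-0.2325-0.3052i)·(+0.0197-0.1713i)  (-0.4507+0.3984i)·(+0.2867-0.2556i)  (+0.4129+0.4036i)·(+0.2085+0.0000i)  (+0.2384-0.2824i)·(-0.2867-0.2556i)  (-0.1172-0.0851i)·(+0.0197+0.1713i)
Y_2^-2(R⁻¹ n̂) = -0.126383+0.345613i

Re=-0.1264 Im=0.3456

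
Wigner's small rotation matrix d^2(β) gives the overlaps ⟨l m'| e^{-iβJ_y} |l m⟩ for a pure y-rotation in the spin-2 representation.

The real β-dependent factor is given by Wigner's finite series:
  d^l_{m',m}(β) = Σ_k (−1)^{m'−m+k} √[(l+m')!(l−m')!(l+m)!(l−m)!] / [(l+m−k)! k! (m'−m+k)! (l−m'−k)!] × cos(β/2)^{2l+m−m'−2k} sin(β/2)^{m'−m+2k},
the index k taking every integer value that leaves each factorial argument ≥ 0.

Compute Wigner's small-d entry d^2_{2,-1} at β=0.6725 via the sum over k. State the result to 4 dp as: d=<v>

d=-0.0678

d^2_{2,-1}(β=0.6725) via Wigner's sum:
Half-angle: c=0.943999, s=0.329949. N=√(24·1·1·6)=12.000000
k∈{0} keeps every argument non-negative
  k=0: (−1)^3·12.0000/(6)·0.9440^1·0.3299^3 = -0.067818
d^2_{2,-1}(0.6725) = -0.067818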